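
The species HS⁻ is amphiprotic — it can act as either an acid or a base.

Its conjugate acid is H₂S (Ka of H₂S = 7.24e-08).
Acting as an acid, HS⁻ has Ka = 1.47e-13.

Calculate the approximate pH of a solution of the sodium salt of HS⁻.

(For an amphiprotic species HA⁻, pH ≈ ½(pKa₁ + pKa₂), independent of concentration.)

pKa₁ = -log(7.24e-08) = 7.14; pKa₂ = -log(1.47e-13) = 12.83. For an amphiprotic species, pH ≈ ½(pKa₁ + pKa₂) = ½(7.14 + 12.83) = 9.99.

pH = 9.99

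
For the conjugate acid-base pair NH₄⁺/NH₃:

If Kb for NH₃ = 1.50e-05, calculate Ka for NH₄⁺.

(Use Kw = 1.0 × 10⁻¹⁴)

For a conjugate pair Ka × Kb = Kw, so Ka = Kw/Kb = 1.0 × 10⁻¹⁴ / 1.50e-05 = 6.67e-10.

K_a = 6.67e-10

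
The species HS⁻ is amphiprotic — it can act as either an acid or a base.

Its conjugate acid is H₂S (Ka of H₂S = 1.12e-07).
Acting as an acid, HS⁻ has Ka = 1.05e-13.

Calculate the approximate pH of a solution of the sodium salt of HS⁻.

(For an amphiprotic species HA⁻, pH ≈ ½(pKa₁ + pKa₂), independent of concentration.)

pKa₁ = -log(1.12e-07) = 6.95; pKa₂ = -log(1.05e-13) = 12.98. For an amphiprotic species, pH ≈ ½(pKa₁ + pKa₂) = ½(6.95 + 12.98) = 9.96.

pH = 9.96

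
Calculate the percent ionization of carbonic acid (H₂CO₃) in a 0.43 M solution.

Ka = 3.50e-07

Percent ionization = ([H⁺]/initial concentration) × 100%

Using Ka equilibrium: x² + Ka×x - Ka×C = 0. Solving: [H⁺] = 3.8777e-04. Percent = (3.8777e-04/0.43) × 100

Percent ionization = 0.0902%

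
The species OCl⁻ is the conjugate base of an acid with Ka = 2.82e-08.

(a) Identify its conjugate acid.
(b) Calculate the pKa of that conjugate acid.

(a) The conjugate acid is formed by adding one H⁺ to OCl⁻, giving HOCl. (b) pKa = -log(Ka) = -log(2.82e-08) = 7.55.

Conjugate acid: HOCl; pK_a = 7.55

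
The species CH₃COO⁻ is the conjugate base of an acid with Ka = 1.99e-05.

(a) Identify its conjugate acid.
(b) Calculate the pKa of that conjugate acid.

(a) The conjugate acid is formed by adding one H⁺ to CH₃COO⁻, giving CH₃COOH. (b) pKa = -log(Ka) = -log(1.99e-05) = 4.70.

Conjugate acid: CH₃COOH; pK_a = 4.70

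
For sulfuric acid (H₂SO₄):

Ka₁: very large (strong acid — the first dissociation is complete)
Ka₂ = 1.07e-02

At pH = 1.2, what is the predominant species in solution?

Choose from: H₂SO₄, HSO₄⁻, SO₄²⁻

The first dissociation is complete, so H₂SO₄ itself is never the predominant species in water; pKa₂ = -log(1.07e-02) = 1.97. For a polyprotic acid the predominant species crosses at each pKa: below pKa_n the protonated form dominates, above it the deprotonated form does. At pH = 1.2, the predominant species is HSO₄⁻.

HSO₄⁻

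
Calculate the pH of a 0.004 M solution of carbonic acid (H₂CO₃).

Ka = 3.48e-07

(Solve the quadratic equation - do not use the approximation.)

x² + Ka×x - Ka×C = 0. Using quadratic formula: [H⁺] = 3.7136e-05

pH = 4.43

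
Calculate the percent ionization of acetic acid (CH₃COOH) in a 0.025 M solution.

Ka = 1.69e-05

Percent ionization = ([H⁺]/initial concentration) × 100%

Using Ka equilibrium: x² + Ka×x - Ka×C = 0. Solving: [H⁺] = 6.4160e-04. Percent = (6.4160e-04/0.025) × 100

Percent ionization = 2.57%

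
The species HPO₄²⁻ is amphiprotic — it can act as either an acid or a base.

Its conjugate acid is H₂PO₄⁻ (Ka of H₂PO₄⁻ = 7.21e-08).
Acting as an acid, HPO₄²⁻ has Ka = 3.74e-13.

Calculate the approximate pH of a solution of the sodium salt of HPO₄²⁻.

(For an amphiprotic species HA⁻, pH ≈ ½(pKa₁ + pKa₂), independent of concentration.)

pKa₁ = -log(7.21e-08) = 7.14; pKa₂ = -log(3.74e-13) = 12.43. For an amphiprotic species, pH ≈ ½(pKa₁ + pKa₂) = ½(7.14 + 12.43) = 9.78.

pH = 9.78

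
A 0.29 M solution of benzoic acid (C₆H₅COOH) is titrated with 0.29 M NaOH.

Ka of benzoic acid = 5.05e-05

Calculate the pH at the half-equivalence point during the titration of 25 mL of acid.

At half-equivalence [HA] = [A⁻], so Henderson-Hasselbalch gives pH = pKa = -log(5.05e-05) = 4.30.

pH = pKa = 4.30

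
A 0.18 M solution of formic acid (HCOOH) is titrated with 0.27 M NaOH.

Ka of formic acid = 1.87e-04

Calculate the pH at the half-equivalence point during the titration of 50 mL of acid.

At half-equivalence [HA] = [A⁻], so Henderson-Hasselbalch gives pH = pKa = -log(1.87e-04) = 3.73.

pH = pKa = 3.73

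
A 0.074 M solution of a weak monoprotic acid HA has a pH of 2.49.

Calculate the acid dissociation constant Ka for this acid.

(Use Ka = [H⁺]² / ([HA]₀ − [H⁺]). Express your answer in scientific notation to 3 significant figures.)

[H⁺] = 10^(−pH) = 10^(−2.49) = 3.236e-03 M. For HA ⇌ H⁺ + A⁻, Ka = [H⁺][A⁻]/[HA] = [H⁺]² / ([HA]₀ − [H⁺]) = (3.236e-03)² / (0.074 − 3.236e-03) = 1.48e-04.

K_a = 1.48e-04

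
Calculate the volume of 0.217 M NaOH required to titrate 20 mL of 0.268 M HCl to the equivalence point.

At equivalence: moles acid = moles base. moles HCl = 0.268 × 20/1000 = 0.00536 mol. V_base = moles / 0.217 × 1000 = 24.7 mL.

V_{base} = 24.7 mL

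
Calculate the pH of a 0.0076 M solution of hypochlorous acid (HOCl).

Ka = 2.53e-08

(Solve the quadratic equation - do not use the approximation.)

x² + Ka×x - Ka×C = 0. Using quadratic formula: [H⁺] = 1.3854e-05

pH = 4.86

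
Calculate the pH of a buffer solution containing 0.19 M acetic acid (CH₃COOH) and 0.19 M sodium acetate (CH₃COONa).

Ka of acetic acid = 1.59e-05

pKa = -log(1.59e-05) = 4.80. pH = pKa + log([A⁻]/[HA]) = 4.80 + log(0.19/0.19)

pH = 4.80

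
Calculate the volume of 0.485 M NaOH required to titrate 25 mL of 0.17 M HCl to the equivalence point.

At equivalence: moles acid = moles base. moles HCl = 0.17 × 25/1000 = 0.00425 mol. V_base = moles / 0.485 × 1000 = 8.8 mL.

V_{base} = 8.8 mL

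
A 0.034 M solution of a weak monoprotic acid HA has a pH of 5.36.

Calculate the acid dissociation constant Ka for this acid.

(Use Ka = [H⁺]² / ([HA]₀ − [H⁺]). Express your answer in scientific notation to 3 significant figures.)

[H⁺] = 10^(−pH) = 10^(−5.36) = 4.365e-06 M. For HA ⇌ H⁺ + A⁻, Ka = [H⁺][A⁻]/[HA] = [H⁺]² / ([HA]₀ − [H⁺]) = (4.365e-06)² / (0.034 − 4.365e-06) = 5.61e-10.

K_a = 5.61e-10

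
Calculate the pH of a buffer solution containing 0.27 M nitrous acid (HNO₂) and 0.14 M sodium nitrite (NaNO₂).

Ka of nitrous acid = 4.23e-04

pKa = -log(4.23e-04) = 3.37. pH = pKa + log([A⁻]/[HA]) = 3.37 + log(0.14/0.27)

pH = 3.09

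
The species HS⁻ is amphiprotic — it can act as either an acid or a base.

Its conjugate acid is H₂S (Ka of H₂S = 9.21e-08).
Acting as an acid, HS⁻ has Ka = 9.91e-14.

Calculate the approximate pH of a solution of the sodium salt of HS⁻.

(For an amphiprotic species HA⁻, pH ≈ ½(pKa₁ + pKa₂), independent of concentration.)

pKa₁ = -log(9.21e-08) = 7.04; pKa₂ = -log(9.91e-14) = 13.00. For an amphiprotic species, pH ≈ ½(pKa₁ + pKa₂) = ½(7.04 + 13.00) = 10.02.

pH = 10.02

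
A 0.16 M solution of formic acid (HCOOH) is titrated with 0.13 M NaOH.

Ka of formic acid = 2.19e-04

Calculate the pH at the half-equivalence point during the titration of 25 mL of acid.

At half-equivalence [HA] = [A⁻], so Henderson-Hasselbalch gives pH = pKa = -log(2.19e-04) = 3.66.

pH = pKa = 3.66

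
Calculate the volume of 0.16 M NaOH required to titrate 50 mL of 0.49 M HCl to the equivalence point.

At equivalence: moles acid = moles base. moles HCl = 0.49 × 50/1000 = 0.0245 mol. V_base = moles / 0.16 × 1000 = 153.1 mL.

V_{base} = 153.1 mL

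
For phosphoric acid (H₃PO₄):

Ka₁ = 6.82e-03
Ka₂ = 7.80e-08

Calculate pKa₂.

pKa₂ = -log(Ka₂) = -log(7.80e-08) = 7.11.

pK_{a2} = 7.11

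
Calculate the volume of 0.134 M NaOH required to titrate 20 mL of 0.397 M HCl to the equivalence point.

At equivalence: moles acid = moles base. moles HCl = 0.397 × 20/1000 = 0.00794 mol. V_base = moles / 0.134 × 1000 = 59.3 mL.

V_{base} = 59.3 mL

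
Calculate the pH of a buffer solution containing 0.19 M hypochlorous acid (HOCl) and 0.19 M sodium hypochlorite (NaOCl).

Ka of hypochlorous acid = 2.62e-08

pKa = -log(2.62e-08) = 7.58. pH = pKa + log([A⁻]/[HA]) = 7.58 + log(0.19/0.19)

pH = 7.58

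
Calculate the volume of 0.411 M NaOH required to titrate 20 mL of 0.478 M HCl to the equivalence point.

At equivalence: moles acid = moles base. moles HCl = 0.478 × 20/1000 = 0.00956 mol. V_base = moles / 0.411 × 1000 = 23.3 mL.

V_{base} = 23.3 mL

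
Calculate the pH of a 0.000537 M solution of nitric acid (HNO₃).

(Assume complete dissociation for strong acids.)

[H⁺] = 0.000537 M for strong acid. pH = -log[H⁺] = -log(0.000537)

pH = 3.27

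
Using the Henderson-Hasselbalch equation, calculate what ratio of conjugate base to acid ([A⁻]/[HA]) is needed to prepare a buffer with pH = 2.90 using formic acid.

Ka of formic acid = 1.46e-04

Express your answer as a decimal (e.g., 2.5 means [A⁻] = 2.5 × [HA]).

pKa = -log(1.46e-04) = 3.8356. pH = pKa + log([A⁻]/[HA]), so log([A⁻]/[HA]) = pH − pKa = 2.90 − 3.8356 = -0.9356. [A⁻]/[HA] = 10^(-0.9356) = 0.116

[A⁻]/[HA] = 0.116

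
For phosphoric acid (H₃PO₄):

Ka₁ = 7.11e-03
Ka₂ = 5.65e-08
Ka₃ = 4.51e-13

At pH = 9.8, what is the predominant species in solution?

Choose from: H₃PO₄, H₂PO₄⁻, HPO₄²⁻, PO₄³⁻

pKa₁ = 2.15, pKa₂ = 7.25, pKa₃ = 12.35. For a polyprotic acid the predominant species crosses at each pKa: below pKa_n the protonated form dominates, above it the deprotonated form does. At pH = 9.8, the predominant species is HPO₄²⁻.

HPO₄²⁻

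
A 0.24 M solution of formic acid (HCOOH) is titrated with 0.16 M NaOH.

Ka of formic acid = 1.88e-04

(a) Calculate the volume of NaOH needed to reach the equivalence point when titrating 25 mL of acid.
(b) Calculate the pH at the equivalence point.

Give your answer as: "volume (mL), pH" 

moles acid = 0.24 × 25/1000 = 0.006 mol; V_base = moles/0.16 × 1000 = 37.5 mL. At equivalence only the conjugate base is present: [A⁻] = 0.006/0.062 = 9.6000e-02 M. Kb = Kw/Ka = 5.32e-11; [OH⁻] = √(Kb × [A⁻]) = 2.2597e-06; pOH = 5.65; pH = 14 - pOH = 8.35.

V = 37.5 mL, pH = 8.35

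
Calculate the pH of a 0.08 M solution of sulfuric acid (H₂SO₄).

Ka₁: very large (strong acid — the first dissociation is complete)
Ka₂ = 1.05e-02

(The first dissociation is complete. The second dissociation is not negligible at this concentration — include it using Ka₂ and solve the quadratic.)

First dissociation is complete: [H⁺]₀ = [HSO₄⁻]₀ = C = 0.08 M. Second dissociation HSO₄⁻ ⇌ H⁺ + SO₄²⁻: let x = [SO₄²⁻]. Ka₂ = (C + x)·x / (C − x) = 1.05e-02 → x² + (C + Ka₂)·x − Ka₂·C = 0 → x² + 0.09050·x − 8.400e-04 = 0. x = (−0.09050 + √(0.09050² + 4 × 8.400e-04)) / 2 = 8.4860e-03 M. [H⁺] = C + x = 0.08 + 8.4860e-03 = 8.8486e-02 M. pH = -log(8.8486e-02) = 1.05.

pH = 1.05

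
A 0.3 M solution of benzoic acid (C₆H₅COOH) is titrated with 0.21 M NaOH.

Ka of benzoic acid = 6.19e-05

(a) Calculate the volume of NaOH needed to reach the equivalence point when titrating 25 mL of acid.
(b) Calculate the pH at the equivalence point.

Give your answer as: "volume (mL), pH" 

moles acid = 0.3 × 25/1000 = 0.0075 mol; V_base = moles/0.21 × 1000 = 35.7 mL. At equivalence only the conjugate base is present: [A⁻] = 0.0075/0.061 = 1.2353e-01 M. Kb = Kw/Ka = 1.62e-10; [OH⁻] = √(Kb × [A⁻]) = 4.4672e-06; pOH = 5.35; pH = 14 - pOH = 8.65.

V = 35.7 mL, pH = 8.65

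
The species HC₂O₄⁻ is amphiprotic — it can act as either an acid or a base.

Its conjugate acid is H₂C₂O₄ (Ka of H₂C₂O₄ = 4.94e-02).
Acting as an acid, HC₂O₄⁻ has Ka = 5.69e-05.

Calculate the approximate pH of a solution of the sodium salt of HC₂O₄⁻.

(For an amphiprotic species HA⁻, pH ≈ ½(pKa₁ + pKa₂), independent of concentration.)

pKa₁ = -log(4.94e-02) = 1.31; pKa₂ = -log(5.69e-05) = 4.24. For an amphiprotic species, pH ≈ ½(pKa₁ + pKa₂) = ½(1.31 + 4.24) = 2.78.

pH = 2.78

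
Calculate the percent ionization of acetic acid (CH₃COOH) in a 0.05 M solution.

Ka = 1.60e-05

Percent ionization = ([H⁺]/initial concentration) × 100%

Using Ka equilibrium: x² + Ka×x - Ka×C = 0. Solving: [H⁺] = 8.8646e-04. Percent = (8.8646e-04/0.05) × 100

Percent ionization = 1.77%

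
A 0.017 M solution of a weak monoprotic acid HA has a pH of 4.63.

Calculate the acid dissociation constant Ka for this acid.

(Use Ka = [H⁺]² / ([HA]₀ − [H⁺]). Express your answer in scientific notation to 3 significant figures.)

[H⁺] = 10^(−pH) = 10^(−4.63) = 2.344e-05 M. For HA ⇌ H⁺ + A⁻, Ka = [H⁺][A⁻]/[HA] = [H⁺]² / ([HA]₀ − [H⁺]) = (2.344e-05)² / (0.017 − 2.344e-05) = 3.24e-08.

K_a = 3.24e-08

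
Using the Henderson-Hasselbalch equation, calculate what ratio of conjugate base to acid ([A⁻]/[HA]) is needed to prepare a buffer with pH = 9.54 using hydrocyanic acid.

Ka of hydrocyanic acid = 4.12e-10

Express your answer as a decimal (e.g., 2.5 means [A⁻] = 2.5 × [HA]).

pKa = -log(4.12e-10) = 9.3851. pH = pKa + log([A⁻]/[HA]), so log([A⁻]/[HA]) = pH − pKa = 9.54 − 9.3851 = 0.1549. [A⁻]/[HA] = 10^(0.1549) = 1.43

[A⁻]/[HA] = 1.43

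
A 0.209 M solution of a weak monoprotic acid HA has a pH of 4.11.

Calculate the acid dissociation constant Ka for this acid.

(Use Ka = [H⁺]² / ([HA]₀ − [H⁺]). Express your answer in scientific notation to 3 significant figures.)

[H⁺] = 10^(−pH) = 10^(−4.11) = 7.762e-05 M. For HA ⇌ H⁺ + A⁻, Ka = [H⁺][A⁻]/[HA] = [H⁺]² / ([HA]₀ − [H⁺]) = (7.762e-05)² / (0.209 − 7.762e-05) = 2.88e-08.

K_a = 2.88e-08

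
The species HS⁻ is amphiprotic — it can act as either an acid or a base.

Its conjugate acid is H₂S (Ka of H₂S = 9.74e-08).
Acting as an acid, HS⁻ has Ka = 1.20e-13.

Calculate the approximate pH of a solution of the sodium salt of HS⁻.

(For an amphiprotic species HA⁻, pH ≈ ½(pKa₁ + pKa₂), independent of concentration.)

pKa₁ = -log(9.74e-08) = 7.01; pKa₂ = -log(1.20e-13) = 12.92. For an amphiprotic species, pH ≈ ½(pKa₁ + pKa₂) = ½(7.01 + 12.92) = 9.97.

pH = 9.97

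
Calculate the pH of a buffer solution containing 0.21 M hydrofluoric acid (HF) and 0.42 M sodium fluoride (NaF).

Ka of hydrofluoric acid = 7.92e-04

pKa = -log(7.92e-04) = 3.10. pH = pKa + log([A⁻]/[HA]) = 3.10 + log(0.42/0.21)

pH = 3.40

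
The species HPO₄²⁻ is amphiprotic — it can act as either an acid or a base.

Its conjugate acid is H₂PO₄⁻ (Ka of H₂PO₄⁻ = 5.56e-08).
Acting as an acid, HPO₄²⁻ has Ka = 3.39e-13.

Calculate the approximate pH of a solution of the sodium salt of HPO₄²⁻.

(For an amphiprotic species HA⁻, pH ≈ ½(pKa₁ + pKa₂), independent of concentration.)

pKa₁ = -log(5.56e-08) = 7.25; pKa₂ = -log(3.39e-13) = 12.47. For an amphiprotic species, pH ≈ ½(pKa₁ + pKa₂) = ½(7.25 + 12.47) = 9.86.

pH = 9.86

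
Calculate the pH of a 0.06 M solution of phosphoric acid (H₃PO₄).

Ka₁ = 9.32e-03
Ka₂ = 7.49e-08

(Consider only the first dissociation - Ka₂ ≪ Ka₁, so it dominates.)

First dissociation dominates. From Ka₁ = [H⁺][HA⁻]/[H₂A], x² + Ka₁·x − Ka₁·C = 0 with C = 0.06 M and Ka₁ = 9.32e-03. Solving: [H⁺] = (−Ka₁ + √(Ka₁² + 4·Ka₁·C)) / 2 = 1.9442e-02 M. pH = -log(1.9442e-02) = 1.71.

pH = 1.71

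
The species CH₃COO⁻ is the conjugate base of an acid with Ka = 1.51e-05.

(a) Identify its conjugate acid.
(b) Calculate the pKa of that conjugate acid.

(a) The conjugate acid is formed by adding one H⁺ to CH₃COO⁻, giving CH₃COOH. (b) pKa = -log(Ka) = -log(1.51e-05) = 4.82.

Conjugate acid: CH₃COOH; pK_a = 4.82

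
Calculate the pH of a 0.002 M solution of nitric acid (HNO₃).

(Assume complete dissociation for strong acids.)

[H⁺] = 0.002 M for strong acid. pH = -log[H⁺] = -log(0.002)

pH = 2.70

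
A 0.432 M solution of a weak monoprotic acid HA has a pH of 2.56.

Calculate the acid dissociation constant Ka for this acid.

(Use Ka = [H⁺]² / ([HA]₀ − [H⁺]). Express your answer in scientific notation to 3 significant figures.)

[H⁺] = 10^(−pH) = 10^(−2.56) = 2.754e-03 M. For HA ⇌ H⁺ + A⁻, Ka = [H⁺][A⁻]/[HA] = [H⁺]² / ([HA]₀ − [H⁺]) = (2.754e-03)² / (0.432 − 2.754e-03) = 1.77e-05.

K_a = 1.77e-05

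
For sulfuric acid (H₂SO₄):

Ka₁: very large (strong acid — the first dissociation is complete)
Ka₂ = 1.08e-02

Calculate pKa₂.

pKa₂ = -log(Ka₂) = -log(1.08e-02) = 1.97.

pK_{a2} = 1.97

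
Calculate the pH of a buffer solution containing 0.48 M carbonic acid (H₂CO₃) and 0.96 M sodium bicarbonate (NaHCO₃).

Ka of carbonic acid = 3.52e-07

pKa = -log(3.52e-07) = 6.45. pH = pKa + log([A⁻]/[HA]) = 6.45 + log(0.96/0.48)

pH = 6.75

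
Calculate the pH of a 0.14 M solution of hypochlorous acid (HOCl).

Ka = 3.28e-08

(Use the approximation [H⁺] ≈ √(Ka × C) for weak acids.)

[H⁺] = √(Ka × C) = √(3.28e-08 × 0.14) = 6.7764e-05. pH = -log(6.7764e-05)

pH = 4.17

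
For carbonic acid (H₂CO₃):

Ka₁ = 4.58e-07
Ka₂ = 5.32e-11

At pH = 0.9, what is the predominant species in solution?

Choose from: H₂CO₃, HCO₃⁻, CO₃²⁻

pKa₁ = 6.34, pKa₂ = 10.27. For a polyprotic acid the predominant species crosses at each pKa: below pKa_n the protonated form dominates, above it the deprotonated form does. At pH = 0.9, the predominant species is H₂CO₃.

H₂CO₃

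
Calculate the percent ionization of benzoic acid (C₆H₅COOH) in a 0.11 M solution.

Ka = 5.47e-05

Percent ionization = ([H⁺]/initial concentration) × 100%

Using Ka equilibrium: x² + Ka×x - Ka×C = 0. Solving: [H⁺] = 2.4258e-03. Percent = (2.4258e-03/0.11) × 100

Percent ionization = 2.21%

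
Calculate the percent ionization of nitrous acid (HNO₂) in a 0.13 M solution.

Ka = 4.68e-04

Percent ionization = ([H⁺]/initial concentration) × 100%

Using Ka equilibrium: x² + Ka×x - Ka×C = 0. Solving: [H⁺] = 7.5695e-03. Percent = (7.5695e-03/0.13) × 100

Percent ionization = 5.82%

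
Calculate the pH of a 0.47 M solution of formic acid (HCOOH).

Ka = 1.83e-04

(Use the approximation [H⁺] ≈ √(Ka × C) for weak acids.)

[H⁺] = √(Ka × C) = √(1.83e-04 × 0.47) = 9.2742e-03. pH = -log(9.2742e-03)

pH = 2.03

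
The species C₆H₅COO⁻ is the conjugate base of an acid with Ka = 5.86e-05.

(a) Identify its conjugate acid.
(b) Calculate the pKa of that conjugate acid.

(a) The conjugate acid is formed by adding one H⁺ to C₆H₅COO⁻, giving C₆H₅COOH. (b) pKa = -log(Ka) = -log(5.86e-05) = 4.23.

Conjugate acid: C₆H₅COOH; pK_a = 4.23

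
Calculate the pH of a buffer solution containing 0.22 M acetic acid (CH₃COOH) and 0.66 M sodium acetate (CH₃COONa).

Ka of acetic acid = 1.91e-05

pKa = -log(1.91e-05) = 4.72. pH = pKa + log([A⁻]/[HA]) = 4.72 + log(0.66/0.22)

pH = 5.20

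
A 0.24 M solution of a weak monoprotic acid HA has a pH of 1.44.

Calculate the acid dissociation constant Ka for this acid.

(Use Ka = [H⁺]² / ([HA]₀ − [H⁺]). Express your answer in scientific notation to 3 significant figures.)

[H⁺] = 10^(−pH) = 10^(−1.44) = 3.631e-02 M. For HA ⇌ H⁺ + A⁻, Ka = [H⁺][A⁻]/[HA] = [H⁺]² / ([HA]₀ − [H⁺]) = (3.631e-02)² / (0.24 − 3.631e-02) = 6.47e-03.

K_a = 6.47e-03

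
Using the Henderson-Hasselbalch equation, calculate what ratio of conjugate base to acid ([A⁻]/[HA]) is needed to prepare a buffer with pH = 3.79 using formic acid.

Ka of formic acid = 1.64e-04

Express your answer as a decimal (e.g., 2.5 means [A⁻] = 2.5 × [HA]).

pKa = -log(1.64e-04) = 3.7852. pH = pKa + log([A⁻]/[HA]), so log([A⁻]/[HA]) = pH − pKa = 3.79 − 3.7852 = 0.0048. [A⁻]/[HA] = 10^(0.0048) = 1.01

[A⁻]/[HA] = 1.01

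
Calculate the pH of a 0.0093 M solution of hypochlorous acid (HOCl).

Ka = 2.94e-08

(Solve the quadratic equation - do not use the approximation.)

x² + Ka×x - Ka×C = 0. Using quadratic formula: [H⁺] = 1.6521e-05

pH = 4.78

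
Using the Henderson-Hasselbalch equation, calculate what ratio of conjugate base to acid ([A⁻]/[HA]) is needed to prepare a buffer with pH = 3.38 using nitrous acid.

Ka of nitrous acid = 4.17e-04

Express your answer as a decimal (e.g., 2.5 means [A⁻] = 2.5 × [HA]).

pKa = -log(4.17e-04) = 3.3799. pH = pKa + log([A⁻]/[HA]), so log([A⁻]/[HA]) = pH − pKa = 3.38 − 3.3799 = 0.0001. [A⁻]/[HA] = 10^(0.0001) = 1.00

[A⁻]/[HA] = 1.00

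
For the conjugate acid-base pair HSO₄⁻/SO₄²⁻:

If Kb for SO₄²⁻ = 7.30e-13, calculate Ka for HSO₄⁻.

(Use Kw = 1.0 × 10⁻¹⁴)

For a conjugate pair Ka × Kb = Kw, so Ka = Kw/Kb = 1.0 × 10⁻¹⁴ / 7.30e-13 = 1.37e-02.

K_a = 1.37e-02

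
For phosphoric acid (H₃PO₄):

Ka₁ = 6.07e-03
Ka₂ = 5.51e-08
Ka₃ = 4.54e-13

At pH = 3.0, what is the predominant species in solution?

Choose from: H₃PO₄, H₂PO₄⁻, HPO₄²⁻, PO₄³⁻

pKa₁ = 2.22, pKa₂ = 7.26, pKa₃ = 12.34. For a polyprotic acid the predominant species crosses at each pKa: below pKa_n the protonated form dominates, above it the deprotonated form does. At pH = 3.0, the predominant species is H₂PO₄⁻.

H₂PO₄⁻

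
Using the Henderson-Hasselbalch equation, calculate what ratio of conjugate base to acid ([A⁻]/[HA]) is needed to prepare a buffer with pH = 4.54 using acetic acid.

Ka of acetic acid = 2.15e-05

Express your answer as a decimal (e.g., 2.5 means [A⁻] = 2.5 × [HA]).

pKa = -log(2.15e-05) = 4.6676. pH = pKa + log([A⁻]/[HA]), so log([A⁻]/[HA]) = pH − pKa = 4.54 − 4.6676 = -0.1276. [A⁻]/[HA] = 10^(-0.1276) = 0.745

[A⁻]/[HA] = 0.745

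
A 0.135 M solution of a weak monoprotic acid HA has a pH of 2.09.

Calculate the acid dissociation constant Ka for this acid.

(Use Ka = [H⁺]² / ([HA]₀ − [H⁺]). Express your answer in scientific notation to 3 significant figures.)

[H⁺] = 10^(−pH) = 10^(−2.09) = 8.128e-03 M. For HA ⇌ H⁺ + A⁻, Ka = [H⁺][A⁻]/[HA] = [H⁺]² / ([HA]₀ − [H⁺]) = (8.128e-03)² / (0.135 − 8.128e-03) = 5.21e-04.

K_a = 5.21e-04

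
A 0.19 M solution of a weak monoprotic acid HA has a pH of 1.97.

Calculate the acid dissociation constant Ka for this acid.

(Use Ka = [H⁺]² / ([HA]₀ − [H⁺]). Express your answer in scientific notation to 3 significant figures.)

[H⁺] = 10^(−pH) = 10^(−1.97) = 1.072e-02 M. For HA ⇌ H⁺ + A⁻, Ka = [H⁺][A⁻]/[HA] = [H⁺]² / ([HA]₀ − [H⁺]) = (1.072e-02)² / (0.19 − 1.072e-02) = 6.40e-04.

K_a = 6.40e-04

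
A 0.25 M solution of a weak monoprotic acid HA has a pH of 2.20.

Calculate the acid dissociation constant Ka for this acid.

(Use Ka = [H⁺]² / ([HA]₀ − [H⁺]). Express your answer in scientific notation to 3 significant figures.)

[H⁺] = 10^(−pH) = 10^(−2.20) = 6.310e-03 M. For HA ⇌ H⁺ + A⁻, Ka = [H⁺][A⁻]/[HA] = [H⁺]² / ([HA]₀ − [H⁺]) = (6.310e-03)² / (0.25 − 6.310e-03) = 1.63e-04.

K_a = 1.63e-04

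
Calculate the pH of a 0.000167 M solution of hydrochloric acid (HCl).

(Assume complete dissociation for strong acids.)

[H⁺] = 0.000167 M for strong acid. pH = -log[H⁺] = -log(0.000167)

pH = 3.78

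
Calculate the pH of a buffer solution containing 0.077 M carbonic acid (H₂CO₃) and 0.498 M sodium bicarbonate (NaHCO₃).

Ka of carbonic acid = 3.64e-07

pKa = -log(3.64e-07) = 6.44. pH = pKa + log([A⁻]/[HA]) = 6.44 + log(0.498/0.077)

pH = 7.25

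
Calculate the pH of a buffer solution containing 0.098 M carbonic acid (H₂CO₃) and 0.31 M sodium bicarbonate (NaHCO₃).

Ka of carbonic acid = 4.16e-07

pKa = -log(4.16e-07) = 6.38. pH = pKa + log([A⁻]/[HA]) = 6.38 + log(0.31/0.098)

pH = 6.88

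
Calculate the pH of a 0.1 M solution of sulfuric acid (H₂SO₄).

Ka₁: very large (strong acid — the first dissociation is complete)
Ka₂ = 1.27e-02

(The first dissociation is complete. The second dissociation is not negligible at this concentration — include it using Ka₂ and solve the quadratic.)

First dissociation is complete: [H⁺]₀ = [HSO₄⁻]₀ = C = 0.1 M. Second dissociation HSO₄⁻ ⇌ H⁺ + SO₄²⁻: let x = [SO₄²⁻]. Ka₂ = (C + x)·x / (C − x) = 1.27e-02 → x² + (C + Ka₂)·x − Ka₂·C = 0 → x² + 0.11270·x − 1.270e-03 = 0. x = (−0.11270 + √(0.11270² + 4 × 1.270e-03)) / 2 = 1.0323e-02 M. [H⁺] = C + x = 0.1 + 1.0323e-02 = 1.1032e-01 M. pH = -log(1.1032e-01) = 0.96.

pH = 0.96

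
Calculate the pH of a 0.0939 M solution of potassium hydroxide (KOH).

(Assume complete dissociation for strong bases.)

[OH⁻] = 0.0939 M for strong base. pOH = -log[OH⁻] = 1.03, pH = 14 - pOH

pH = 12.97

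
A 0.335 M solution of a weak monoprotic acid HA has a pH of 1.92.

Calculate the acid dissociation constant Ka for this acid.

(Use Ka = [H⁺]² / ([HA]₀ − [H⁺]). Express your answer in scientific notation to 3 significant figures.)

[H⁺] = 10^(−pH) = 10^(−1.92) = 1.202e-02 M. For HA ⇌ H⁺ + A⁻, Ka = [H⁺][A⁻]/[HA] = [H⁺]² / ([HA]₀ − [H⁺]) = (1.202e-02)² / (0.335 − 1.202e-02) = 4.48e-04.

K_a = 4.48e-04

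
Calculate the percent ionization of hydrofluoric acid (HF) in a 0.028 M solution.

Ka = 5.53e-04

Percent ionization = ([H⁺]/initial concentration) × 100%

Using Ka equilibrium: x² + Ka×x - Ka×C = 0. Solving: [H⁺] = 3.6682e-03. Percent = (3.6682e-03/0.028) × 100

Percent ionization = 13.1%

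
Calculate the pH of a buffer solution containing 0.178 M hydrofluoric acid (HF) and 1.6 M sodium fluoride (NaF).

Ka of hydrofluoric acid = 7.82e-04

pKa = -log(7.82e-04) = 3.11. pH = pKa + log([A⁻]/[HA]) = 3.11 + log(1.6/0.178)

pH = 4.06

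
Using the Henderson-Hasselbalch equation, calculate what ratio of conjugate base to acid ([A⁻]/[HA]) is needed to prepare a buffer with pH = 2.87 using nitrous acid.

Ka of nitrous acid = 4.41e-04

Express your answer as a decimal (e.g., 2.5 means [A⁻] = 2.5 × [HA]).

pKa = -log(4.41e-04) = 3.3556. pH = pKa + log([A⁻]/[HA]), so log([A⁻]/[HA]) = pH − pKa = 2.87 − 3.3556 = -0.4856. [A⁻]/[HA] = 10^(-0.4856) = 0.327

[A⁻]/[HA] = 0.327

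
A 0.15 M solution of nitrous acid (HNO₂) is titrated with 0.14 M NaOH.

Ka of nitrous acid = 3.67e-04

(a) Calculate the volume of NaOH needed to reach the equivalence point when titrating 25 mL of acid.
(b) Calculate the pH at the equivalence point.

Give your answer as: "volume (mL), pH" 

moles acid = 0.15 × 25/1000 = 0.00375 mol; V_base = moles/0.14 × 1000 = 26.8 mL. At equivalence only the conjugate base is present: [A⁻] = 0.00375/0.052 = 7.2414e-02 M. Kb = Kw/Ka = 2.72e-11; [OH⁻] = √(Kb × [A⁻]) = 1.4047e-06; pOH = 5.85; pH = 14 - pOH = 8.15.

V = 26.8 mL, pH = 8.15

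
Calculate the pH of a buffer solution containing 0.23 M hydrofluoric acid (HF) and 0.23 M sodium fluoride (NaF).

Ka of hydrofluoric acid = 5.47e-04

pKa = -log(5.47e-04) = 3.26. pH = pKa + log([A⁻]/[HA]) = 3.26 + log(0.23/0.23)

pH = 3.26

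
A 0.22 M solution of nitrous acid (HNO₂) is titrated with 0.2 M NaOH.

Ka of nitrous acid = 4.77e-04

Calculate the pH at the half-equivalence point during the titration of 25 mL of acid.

At half-equivalence [HA] = [A⁻], so Henderson-Hasselbalch gives pH = pKa = -log(4.77e-04) = 3.32.

pH = pKa = 3.32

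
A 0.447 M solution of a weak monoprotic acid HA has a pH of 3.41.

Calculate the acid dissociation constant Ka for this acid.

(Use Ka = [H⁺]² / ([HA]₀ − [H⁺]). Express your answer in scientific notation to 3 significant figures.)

[H⁺] = 10^(−pH) = 10^(−3.41) = 3.890e-04 M. For HA ⇌ H⁺ + A⁻, Ka = [H⁺][A⁻]/[HA] = [H⁺]² / ([HA]₀ − [H⁺]) = (3.890e-04)² / (0.447 − 3.890e-04) = 3.39e-07.

K_a = 3.39e-07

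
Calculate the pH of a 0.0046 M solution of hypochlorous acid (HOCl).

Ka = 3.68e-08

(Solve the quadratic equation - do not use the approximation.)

x² + Ka×x - Ka×C = 0. Using quadratic formula: [H⁺] = 1.2992e-05

pH = 4.89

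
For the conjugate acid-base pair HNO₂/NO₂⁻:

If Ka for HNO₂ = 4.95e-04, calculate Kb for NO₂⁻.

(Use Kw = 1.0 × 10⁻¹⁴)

For a conjugate pair Ka × Kb = Kw, so Kb = Kw/Ka = 1.0 × 10⁻¹⁴ / 4.95e-04 = 2.02e-11.

K_b = 2.02e-11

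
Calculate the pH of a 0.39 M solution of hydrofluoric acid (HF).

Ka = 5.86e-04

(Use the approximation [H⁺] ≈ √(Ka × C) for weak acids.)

[H⁺] = √(Ka × C) = √(5.86e-04 × 0.39) = 1.5118e-02. pH = -log(1.5118e-02)

pH = 1.82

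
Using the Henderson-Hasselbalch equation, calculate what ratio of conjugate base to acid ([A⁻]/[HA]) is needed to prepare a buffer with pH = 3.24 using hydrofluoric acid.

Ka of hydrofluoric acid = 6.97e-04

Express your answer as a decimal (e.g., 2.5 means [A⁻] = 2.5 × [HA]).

pKa = -log(6.97e-04) = 3.1568. pH = pKa + log([A⁻]/[HA]), so log([A⁻]/[HA]) = pH − pKa = 3.24 − 3.1568 = 0.0832. [A⁻]/[HA] = 10^(0.0832) = 1.21

[A⁻]/[HA] = 1.21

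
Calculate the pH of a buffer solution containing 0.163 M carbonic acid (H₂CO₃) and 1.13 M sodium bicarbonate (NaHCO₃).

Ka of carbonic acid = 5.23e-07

pKa = -log(5.23e-07) = 6.28. pH = pKa + log([A⁻]/[HA]) = 6.28 + log(1.13/0.163)

pH = 7.12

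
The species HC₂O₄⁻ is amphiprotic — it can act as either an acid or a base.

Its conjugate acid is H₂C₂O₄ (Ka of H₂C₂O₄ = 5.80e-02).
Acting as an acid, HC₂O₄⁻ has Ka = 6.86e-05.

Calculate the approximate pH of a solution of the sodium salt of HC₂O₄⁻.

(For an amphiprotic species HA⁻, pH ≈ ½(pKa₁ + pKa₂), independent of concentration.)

pKa₁ = -log(5.80e-02) = 1.24; pKa₂ = -log(6.86e-05) = 4.16. For an amphiprotic species, pH ≈ ½(pKa₁ + pKa₂) = ½(1.24 + 4.16) = 2.70.

pH = 2.70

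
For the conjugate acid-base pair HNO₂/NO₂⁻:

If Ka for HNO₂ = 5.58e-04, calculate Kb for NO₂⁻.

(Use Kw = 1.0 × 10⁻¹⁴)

For a conjugate pair Ka × Kb = Kw, so Kb = Kw/Ka = 1.0 × 10⁻¹⁴ / 5.58e-04 = 1.79e-11.

K_b = 1.79e-11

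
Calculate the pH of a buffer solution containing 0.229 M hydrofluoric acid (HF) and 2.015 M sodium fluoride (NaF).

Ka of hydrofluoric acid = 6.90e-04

pKa = -log(6.90e-04) = 3.16. pH = pKa + log([A⁻]/[HA]) = 3.16 + log(2.015/0.229)

pH = 4.11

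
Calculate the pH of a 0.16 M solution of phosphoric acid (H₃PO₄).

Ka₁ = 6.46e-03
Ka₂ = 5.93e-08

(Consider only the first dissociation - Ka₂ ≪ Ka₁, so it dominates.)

First dissociation dominates. From Ka₁ = [H⁺][HA⁻]/[H₂A], x² + Ka₁·x − Ka₁·C = 0 with C = 0.16 M and Ka₁ = 6.46e-03. Solving: [H⁺] = (−Ka₁ + √(Ka₁² + 4·Ka₁·C)) / 2 = 2.9081e-02 M. pH = -log(2.9081e-02) = 1.54.

pH = 1.54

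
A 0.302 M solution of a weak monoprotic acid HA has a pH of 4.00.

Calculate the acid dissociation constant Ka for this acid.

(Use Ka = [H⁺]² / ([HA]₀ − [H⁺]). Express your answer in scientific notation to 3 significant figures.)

[H⁺] = 10^(−pH) = 10^(−4.00) = 1.000e-04 M. For HA ⇌ H⁺ + A⁻, Ka = [H⁺][A⁻]/[HA] = [H⁺]² / ([HA]₀ − [H⁺]) = (1.000e-04)² / (0.302 − 1.000e-04) = 3.31e-08.

K_a = 3.31e-08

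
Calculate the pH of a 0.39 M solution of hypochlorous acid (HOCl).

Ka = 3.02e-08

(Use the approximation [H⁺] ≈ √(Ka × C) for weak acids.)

[H⁺] = √(Ka × C) = √(3.02e-08 × 0.39) = 1.0853e-04. pH = -log(1.0853e-04)

pH = 3.96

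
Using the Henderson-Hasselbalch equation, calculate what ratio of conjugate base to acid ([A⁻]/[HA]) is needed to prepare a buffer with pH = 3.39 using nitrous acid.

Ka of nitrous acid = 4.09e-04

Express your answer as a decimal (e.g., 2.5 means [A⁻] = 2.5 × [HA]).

pKa = -log(4.09e-04) = 3.3883. pH = pKa + log([A⁻]/[HA]), so log([A⁻]/[HA]) = pH − pKa = 3.39 − 3.3883 = 0.0017. [A⁻]/[HA] = 10^(0.0017) = 1.00

[A⁻]/[HA] = 1.00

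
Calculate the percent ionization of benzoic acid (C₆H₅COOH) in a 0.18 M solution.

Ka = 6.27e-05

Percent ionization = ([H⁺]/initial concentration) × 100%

Using Ka equilibrium: x² + Ka×x - Ka×C = 0. Solving: [H⁺] = 3.3283e-03. Percent = (3.3283e-03/0.18) × 100

Percent ionization = 1.85%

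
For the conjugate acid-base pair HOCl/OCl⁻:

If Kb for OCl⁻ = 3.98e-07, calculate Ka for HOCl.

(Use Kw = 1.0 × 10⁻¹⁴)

For a conjugate pair Ka × Kb = Kw, so Ka = Kw/Kb = 1.0 × 10⁻¹⁴ / 3.98e-07 = 2.51e-08.

K_a = 2.51e-08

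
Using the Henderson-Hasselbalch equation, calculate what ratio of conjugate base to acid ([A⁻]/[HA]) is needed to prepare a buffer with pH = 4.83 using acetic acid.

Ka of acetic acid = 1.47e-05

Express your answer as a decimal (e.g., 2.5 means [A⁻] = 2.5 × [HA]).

pKa = -log(1.47e-05) = 4.8327. pH = pKa + log([A⁻]/[HA]), so log([A⁻]/[HA]) = pH − pKa = 4.83 − 4.8327 = -0.0027. [A⁻]/[HA] = 10^(-0.0027) = 0.994

[A⁻]/[HA] = 0.994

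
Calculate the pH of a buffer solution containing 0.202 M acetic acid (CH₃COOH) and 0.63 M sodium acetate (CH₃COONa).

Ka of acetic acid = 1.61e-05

pKa = -log(1.61e-05) = 4.79. pH = pKa + log([A⁻]/[HA]) = 4.79 + log(0.63/0.202)

pH = 5.29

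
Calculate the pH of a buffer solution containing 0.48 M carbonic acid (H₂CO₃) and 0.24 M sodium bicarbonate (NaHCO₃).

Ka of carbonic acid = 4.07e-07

pKa = -log(4.07e-07) = 6.39. pH = pKa + log([A⁻]/[HA]) = 6.39 + log(0.24/0.48)

pH = 6.09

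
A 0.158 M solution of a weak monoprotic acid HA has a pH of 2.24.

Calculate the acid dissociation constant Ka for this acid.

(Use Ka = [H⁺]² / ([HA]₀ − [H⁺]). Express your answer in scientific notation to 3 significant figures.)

[H⁺] = 10^(−pH) = 10^(−2.24) = 5.754e-03 M. For HA ⇌ H⁺ + A⁻, Ka = [H⁺][A⁻]/[HA] = [H⁺]² / ([HA]₀ − [H⁺]) = (5.754e-03)² / (0.158 − 5.754e-03) = 2.17e-04.

K_a = 2.17e-04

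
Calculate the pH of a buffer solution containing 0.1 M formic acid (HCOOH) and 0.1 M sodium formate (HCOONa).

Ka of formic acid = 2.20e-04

pKa = -log(2.20e-04) = 3.66. pH = pKa + log([A⁻]/[HA]) = 3.66 + log(0.1/0.1)

pH = 3.66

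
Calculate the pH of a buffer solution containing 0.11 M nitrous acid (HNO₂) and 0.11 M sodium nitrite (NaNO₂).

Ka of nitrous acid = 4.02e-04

pKa = -log(4.02e-04) = 3.40. pH = pKa + log([A⁻]/[HA]) = 3.40 + log(0.11/0.11)

pH = 3.40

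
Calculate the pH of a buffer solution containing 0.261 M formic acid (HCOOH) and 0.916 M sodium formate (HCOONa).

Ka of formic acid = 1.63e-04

pKa = -log(1.63e-04) = 3.79. pH = pKa + log([A⁻]/[HA]) = 3.79 + log(0.916/0.261)

pH = 4.33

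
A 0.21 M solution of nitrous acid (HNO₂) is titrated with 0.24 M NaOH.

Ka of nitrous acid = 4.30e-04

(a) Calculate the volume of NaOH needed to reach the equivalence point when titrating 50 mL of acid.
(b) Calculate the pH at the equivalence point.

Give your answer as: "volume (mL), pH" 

moles acid = 0.21 × 50/1000 = 0.0105 mol; V_base = moles/0.24 × 1000 = 43.8 mL. At equivalence only the conjugate base is present: [A⁻] = 0.0105/0.094 = 1.1200e-01 M. Kb = Kw/Ka = 2.33e-11; [OH⁻] = √(Kb × [A⁻]) = 1.6139e-06; pOH = 5.79; pH = 14 - pOH = 8.21.

V = 43.8 mL, pH = 8.21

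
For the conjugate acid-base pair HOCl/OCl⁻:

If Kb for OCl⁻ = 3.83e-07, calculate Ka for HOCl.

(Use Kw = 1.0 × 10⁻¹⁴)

For a conjugate pair Ka × Kb = Kw, so Ka = Kw/Kb = 1.0 × 10⁻¹⁴ / 3.83e-07 = 2.61e-08.

K_a = 2.61e-08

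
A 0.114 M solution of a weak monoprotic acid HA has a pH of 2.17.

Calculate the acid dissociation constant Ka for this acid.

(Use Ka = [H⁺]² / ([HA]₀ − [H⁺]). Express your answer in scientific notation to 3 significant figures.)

[H⁺] = 10^(−pH) = 10^(−2.17) = 6.761e-03 M. For HA ⇌ H⁺ + A⁻, Ka = [H⁺][A⁻]/[HA] = [H⁺]² / ([HA]₀ − [H⁺]) = (6.761e-03)² / (0.114 − 6.761e-03) = 4.26e-04.

K_a = 4.26e-04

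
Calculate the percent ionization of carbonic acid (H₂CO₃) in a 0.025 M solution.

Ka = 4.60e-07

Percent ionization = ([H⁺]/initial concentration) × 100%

Using Ka equilibrium: x² + Ka×x - Ka×C = 0. Solving: [H⁺] = 1.0701e-04. Percent = (1.0701e-04/0.025) × 100

Percent ionization = 0.428%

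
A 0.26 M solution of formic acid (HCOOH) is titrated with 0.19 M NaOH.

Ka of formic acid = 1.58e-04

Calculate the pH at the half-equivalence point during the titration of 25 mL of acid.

At half-equivalence [HA] = [A⁻], so Henderson-Hasselbalch gives pH = pKa = -log(1.58e-04) = 3.80.

pH = pKa = 3.80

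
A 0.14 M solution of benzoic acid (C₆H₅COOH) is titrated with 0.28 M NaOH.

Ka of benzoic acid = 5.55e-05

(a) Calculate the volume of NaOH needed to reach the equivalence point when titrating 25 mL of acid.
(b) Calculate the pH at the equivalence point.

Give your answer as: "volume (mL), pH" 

moles acid = 0.14 × 25/1000 = 0.0035 mol; V_base = moles/0.28 × 1000 = 12.5 mL. At equivalence only the conjugate base is present: [A⁻] = 0.0035/0.037 = 9.3333e-02 M. Kb = Kw/Ka = 1.80e-10; [OH⁻] = √(Kb × [A⁻]) = 4.1008e-06; pOH = 5.39; pH = 14 - pOH = 8.61.

V = 12.5 mL, pH = 8.61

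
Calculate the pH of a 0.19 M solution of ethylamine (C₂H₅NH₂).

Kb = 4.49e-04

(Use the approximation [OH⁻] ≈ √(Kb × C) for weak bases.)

[OH⁻] = √(Kb × C) = √(4.49e-04 × 0.19) = 9.2363e-03. pOH = 2.03, pH = 14 - pOH

pH = 11.97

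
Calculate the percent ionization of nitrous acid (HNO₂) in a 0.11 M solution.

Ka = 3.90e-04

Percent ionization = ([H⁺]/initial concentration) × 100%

Using Ka equilibrium: x² + Ka×x - Ka×C = 0. Solving: [H⁺] = 6.3577e-03. Percent = (6.3577e-03/0.11) × 100

Percent ionization = 5.78%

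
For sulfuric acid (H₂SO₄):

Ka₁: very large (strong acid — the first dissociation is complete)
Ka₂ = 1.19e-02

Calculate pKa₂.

pKa₂ = -log(Ka₂) = -log(1.19e-02) = 1.92.

pK_{a2} = 1.92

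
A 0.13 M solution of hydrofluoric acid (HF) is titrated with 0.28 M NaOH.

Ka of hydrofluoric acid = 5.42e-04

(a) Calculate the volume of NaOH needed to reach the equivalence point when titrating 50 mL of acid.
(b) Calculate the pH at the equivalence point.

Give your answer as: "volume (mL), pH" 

moles acid = 0.13 × 50/1000 = 0.0065 mol; V_base = moles/0.28 × 1000 = 23.2 mL. At equivalence only the conjugate base is present: [A⁻] = 0.0065/0.073 = 8.8780e-02 M. Kb = Kw/Ka = 1.85e-11; [OH⁻] = √(Kb × [A⁻]) = 1.2799e-06; pOH = 5.89; pH = 14 - pOH = 8.11.

V = 23.2 mL, pH = 8.11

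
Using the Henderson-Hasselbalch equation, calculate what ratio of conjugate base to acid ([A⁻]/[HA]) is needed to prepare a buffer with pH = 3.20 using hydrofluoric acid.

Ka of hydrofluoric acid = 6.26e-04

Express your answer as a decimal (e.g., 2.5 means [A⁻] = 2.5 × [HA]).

pKa = -log(6.26e-04) = 3.2034. pH = pKa + log([A⁻]/[HA]), so log([A⁻]/[HA]) = pH − pKa = 3.20 − 3.2034 = -0.0034. [A⁻]/[HA] = 10^(-0.0034) = 0.992

[A⁻]/[HA] = 0.992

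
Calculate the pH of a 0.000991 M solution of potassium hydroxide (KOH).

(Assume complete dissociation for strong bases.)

[OH⁻] = 0.000991 M for strong base. pOH = -log[OH⁻] = 3.00, pH = 14 - pOH

pH = 11.00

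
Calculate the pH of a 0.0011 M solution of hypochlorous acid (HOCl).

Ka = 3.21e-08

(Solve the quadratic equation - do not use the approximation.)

x² + Ka×x - Ka×C = 0. Using quadratic formula: [H⁺] = 5.9262e-06

pH = 5.23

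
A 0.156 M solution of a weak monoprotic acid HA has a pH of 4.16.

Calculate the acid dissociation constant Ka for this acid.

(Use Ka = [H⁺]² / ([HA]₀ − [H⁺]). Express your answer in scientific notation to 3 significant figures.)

[H⁺] = 10^(−pH) = 10^(−4.16) = 6.918e-05 M. For HA ⇌ H⁺ + A⁻, Ka = [H⁺][A⁻]/[HA] = [H⁺]² / ([HA]₀ − [H⁺]) = (6.918e-05)² / (0.156 − 6.918e-05) = 3.07e-08.

K_a = 3.07e-08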